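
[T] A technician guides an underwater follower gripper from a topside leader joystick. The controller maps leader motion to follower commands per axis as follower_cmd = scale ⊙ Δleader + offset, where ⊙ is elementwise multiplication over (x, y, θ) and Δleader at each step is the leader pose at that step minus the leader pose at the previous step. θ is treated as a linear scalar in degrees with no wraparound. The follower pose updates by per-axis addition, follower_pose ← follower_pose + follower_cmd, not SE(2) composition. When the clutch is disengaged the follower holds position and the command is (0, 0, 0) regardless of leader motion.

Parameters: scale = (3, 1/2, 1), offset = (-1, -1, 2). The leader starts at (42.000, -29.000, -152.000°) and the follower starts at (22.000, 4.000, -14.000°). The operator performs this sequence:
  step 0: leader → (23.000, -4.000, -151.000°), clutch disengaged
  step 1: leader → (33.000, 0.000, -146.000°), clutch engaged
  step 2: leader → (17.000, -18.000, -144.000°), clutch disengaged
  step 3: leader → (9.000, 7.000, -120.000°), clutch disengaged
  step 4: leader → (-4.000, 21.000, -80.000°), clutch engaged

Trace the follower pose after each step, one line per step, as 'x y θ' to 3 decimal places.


22.000 4.000 -14.000
51.000 5.000 -7.000
51.000 5.000 -7.000
51.000 5.000 -7.000
11.000 11.000 35.000

step 0: Δleader=(-19.000, 25.000, 1.000°), disengaged; cmd=(0,0,0) → follower holds at (22.000, 4.000, -14.000°)
step 1: Δleader=(10.000, 4.000, 5.000°), engaged; cmd=(29.000, 1.000, 7.000°) → follower=(51.000, 5.000, -7.000°)
step 2: Δleader=(-16.000, -18.000, 2.000°), disengaged; cmd=(0,0,0) → follower holds at (51.000, 5.000, -7.000°)
step 3: Δleader=(-8.000, 25.000, 24.000°), disengaged; cmd=(0,0,0) → follower holds at (51.000, 5.000, -7.000°)
step 4: Δleader=(-13.000, 14.000, 40.000°), engaged; cmd=(-40.000, 6.000, 42.000°) → follower=(11.000, 11.000, 35.000°)


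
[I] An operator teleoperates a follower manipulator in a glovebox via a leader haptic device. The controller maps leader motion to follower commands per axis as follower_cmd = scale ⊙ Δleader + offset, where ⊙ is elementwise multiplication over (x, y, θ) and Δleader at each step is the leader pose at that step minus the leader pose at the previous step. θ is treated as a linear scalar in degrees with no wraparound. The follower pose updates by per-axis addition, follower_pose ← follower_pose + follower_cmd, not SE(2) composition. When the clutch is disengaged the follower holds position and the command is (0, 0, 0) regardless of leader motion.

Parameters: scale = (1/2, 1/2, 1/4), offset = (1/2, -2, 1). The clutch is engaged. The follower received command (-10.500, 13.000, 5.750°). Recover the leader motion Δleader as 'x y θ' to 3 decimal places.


-22.000 30.000 19.000

axis x: (-10.500 − 1/2) / (1/2) = -22.000
axis y: (13.000 − -2) / (1/2) = 30.000
axis θ: (5.750 − 1) / (1/4) = 19.000


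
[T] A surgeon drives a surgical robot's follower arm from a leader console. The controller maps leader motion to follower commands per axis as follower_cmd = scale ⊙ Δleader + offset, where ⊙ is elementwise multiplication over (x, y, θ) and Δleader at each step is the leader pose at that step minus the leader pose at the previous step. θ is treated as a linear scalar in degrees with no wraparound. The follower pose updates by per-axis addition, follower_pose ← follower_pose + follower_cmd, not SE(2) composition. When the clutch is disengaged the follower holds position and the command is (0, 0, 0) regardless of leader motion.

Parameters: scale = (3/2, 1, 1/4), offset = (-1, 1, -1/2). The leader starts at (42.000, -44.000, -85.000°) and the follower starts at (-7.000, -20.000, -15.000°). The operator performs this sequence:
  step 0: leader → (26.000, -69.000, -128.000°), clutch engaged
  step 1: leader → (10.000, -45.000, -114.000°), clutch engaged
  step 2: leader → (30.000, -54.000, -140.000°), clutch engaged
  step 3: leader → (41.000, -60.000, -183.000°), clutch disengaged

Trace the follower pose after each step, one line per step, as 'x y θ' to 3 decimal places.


-32.000 -44.000 -26.250
-57.000 -19.000 -23.250
-28.000 -27.000 -30.250
-28.000 -27.000 -30.250

step 0: Δleader=(-16.000, -25.000, -43.000°), engaged; cmd=(-25.000, -24.000, -11.250°) → follower=(-32.000, -44.000, -26.250°)
step 1: Δleader=(-16.000, 24.000, 14.000°), engaged; cmd=(-25.000, 25.000, 3.000°) → follower=(-57.000, -19.000, -23.250°)
step 2: Δleader=(20.000, -9.000, -26.000°), engaged; cmd=(29.000, -8.000, -7.000°) → follower=(-28.000, -27.000, -30.250°)
step 3: Δleader=(11.000, -6.000, -43.000°), disengaged; cmd=(0,0,0) → follower holds at (-28.000, -27.000, -30.250°)


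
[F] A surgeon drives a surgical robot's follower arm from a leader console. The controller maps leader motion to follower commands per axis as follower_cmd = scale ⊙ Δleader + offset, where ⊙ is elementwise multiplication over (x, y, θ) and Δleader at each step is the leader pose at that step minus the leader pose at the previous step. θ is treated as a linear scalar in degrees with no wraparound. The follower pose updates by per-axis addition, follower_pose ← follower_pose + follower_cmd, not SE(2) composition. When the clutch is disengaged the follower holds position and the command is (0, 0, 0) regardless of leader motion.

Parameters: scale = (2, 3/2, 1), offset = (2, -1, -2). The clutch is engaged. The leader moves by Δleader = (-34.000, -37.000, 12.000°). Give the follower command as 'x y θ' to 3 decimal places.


axis x: 2·-34.000 + 2 = -66.000
axis y: 3/2·-37.000 + -1 = -56.500
axis θ: 1·12.000 + -2 = 10.000

-66.000 -56.500 10.000


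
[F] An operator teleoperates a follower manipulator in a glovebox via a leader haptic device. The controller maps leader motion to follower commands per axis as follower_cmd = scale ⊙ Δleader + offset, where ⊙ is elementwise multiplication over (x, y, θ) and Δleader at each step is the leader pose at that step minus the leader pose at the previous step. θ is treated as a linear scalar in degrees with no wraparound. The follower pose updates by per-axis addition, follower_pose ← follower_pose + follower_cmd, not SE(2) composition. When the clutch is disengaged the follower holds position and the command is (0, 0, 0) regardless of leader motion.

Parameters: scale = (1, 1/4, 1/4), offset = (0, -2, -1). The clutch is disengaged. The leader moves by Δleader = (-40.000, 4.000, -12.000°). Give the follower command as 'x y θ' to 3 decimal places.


clutch disengaged → follower holds; cmd = (0, 0, 0)

0.000 0.000 0.000


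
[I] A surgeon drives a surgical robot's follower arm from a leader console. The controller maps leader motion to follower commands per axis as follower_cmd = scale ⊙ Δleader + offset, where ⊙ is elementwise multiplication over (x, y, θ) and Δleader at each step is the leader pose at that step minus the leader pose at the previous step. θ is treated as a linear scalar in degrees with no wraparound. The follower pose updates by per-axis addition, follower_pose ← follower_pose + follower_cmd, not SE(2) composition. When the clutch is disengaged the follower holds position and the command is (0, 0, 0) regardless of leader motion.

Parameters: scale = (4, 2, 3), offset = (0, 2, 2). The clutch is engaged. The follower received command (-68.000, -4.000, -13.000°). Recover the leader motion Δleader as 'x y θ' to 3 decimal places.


axis x: (-68.000 − 0) / (4) = -17.000
axis y: (-4.000 − 2) / (2) = -3.000
axis θ: (-13.000 − 2) / (3) = -5.000

-17.000 -3.000 -5.000


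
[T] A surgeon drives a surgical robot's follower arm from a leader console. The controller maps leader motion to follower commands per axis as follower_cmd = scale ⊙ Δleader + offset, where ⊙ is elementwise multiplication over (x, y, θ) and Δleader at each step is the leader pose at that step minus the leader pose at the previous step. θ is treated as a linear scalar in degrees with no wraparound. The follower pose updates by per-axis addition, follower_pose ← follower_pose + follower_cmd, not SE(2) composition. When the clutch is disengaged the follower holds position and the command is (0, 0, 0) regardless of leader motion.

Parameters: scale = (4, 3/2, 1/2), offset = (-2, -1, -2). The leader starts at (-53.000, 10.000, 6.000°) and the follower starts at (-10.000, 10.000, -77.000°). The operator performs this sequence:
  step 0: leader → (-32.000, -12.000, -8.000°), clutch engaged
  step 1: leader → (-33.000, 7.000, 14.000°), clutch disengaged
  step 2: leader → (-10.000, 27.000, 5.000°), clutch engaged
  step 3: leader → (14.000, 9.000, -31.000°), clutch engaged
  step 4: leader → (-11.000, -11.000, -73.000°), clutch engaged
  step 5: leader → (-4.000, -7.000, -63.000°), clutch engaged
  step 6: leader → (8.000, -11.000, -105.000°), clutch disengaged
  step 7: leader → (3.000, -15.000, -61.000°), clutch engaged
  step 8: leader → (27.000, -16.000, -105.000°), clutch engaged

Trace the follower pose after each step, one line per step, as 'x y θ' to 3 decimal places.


72.000 -24.000 -86.000
72.000 -24.000 -86.000
162.000 5.000 -92.500
256.000 -23.000 -112.500
154.000 -54.000 -135.500
180.000 -49.000 -132.500
180.000 -49.000 -132.500
158.000 -56.000 -112.500
252.000 -58.500 -136.500

step 0: Δleader=(21.000, -22.000, -14.000°), engaged; cmd=(82.000, -34.000, -9.000°) → follower=(72.000, -24.000, -86.000°)
step 1: Δleader=(-1.000, 19.000, 22.000°), disengaged; cmd=(0,0,0) → follower holds at (72.000, -24.000, -86.000°)
step 2: Δleader=(23.000, 20.000, -9.000°), engaged; cmd=(90.000, 29.000, -6.500°) → follower=(162.000, 5.000, -92.500°)
step 3: Δleader=(24.000, -18.000, -36.000°), engaged; cmd=(94.000, -28.000, -20.000°) → follower=(256.000, -23.000, -112.500°)
step 4: Δleader=(-25.000, -20.000, -42.000°), engaged; cmd=(-102.000, -31.000, -23.000°) → follower=(154.000, -54.000, -135.500°)
step 5: Δleader=(7.000, 4.000, 10.000°), engaged; cmd=(26.000, 5.000, 3.000°) → follower=(180.000, -49.000, -132.500°)
step 6: Δleader=(12.000, -4.000, -42.000°), disengaged; cmd=(0,0,0) → follower holds at (180.000, -49.000, -132.500°)
step 7: Δleader=(-5.000, -4.000, 44.000°), engaged; cmd=(-22.000, -7.000, 20.000°) → follower=(158.000, -56.000, -112.500°)
step 8: Δleader=(24.000, -1.000, -44.000°), engaged; cmd=(94.000, -2.500, -24.000°) → follower=(252.000, -58.500, -136.500°)


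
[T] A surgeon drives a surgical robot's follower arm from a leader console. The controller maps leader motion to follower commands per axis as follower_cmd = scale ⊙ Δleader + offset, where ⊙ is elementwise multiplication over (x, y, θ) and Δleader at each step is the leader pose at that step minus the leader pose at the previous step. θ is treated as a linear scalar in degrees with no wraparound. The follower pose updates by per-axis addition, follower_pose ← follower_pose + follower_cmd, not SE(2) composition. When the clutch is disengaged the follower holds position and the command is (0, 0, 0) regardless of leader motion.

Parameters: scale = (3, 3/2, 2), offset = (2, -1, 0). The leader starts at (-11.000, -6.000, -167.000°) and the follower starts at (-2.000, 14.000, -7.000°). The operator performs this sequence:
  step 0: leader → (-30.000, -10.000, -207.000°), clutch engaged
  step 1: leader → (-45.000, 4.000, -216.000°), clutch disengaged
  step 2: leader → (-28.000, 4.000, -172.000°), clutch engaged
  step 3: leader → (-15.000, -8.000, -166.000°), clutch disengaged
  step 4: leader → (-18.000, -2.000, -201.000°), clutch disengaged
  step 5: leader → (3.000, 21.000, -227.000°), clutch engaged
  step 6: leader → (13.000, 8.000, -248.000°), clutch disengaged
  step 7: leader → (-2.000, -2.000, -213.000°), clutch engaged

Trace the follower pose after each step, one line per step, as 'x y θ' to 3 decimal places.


-57.000 7.000 -87.000
-57.000 7.000 -87.000
-4.000 6.000 1.000
-4.000 6.000 1.000
-4.000 6.000 1.000
61.000 39.500 -51.000
61.000 39.500 -51.000
18.000 23.500 19.000

step 0: Δleader=(-19.000, -4.000, -40.000°), engaged; cmd=(-55.000, -7.000, -80.000°) → follower=(-57.000, 7.000, -87.000°)
step 1: Δleader=(-15.000, 14.000, -9.000°), disengaged; cmd=(0,0,0) → follower holds at (-57.000, 7.000, -87.000°)
step 2: Δleader=(17.000, 0.000, 44.000°), engaged; cmd=(53.000, -1.000, 88.000°) → follower=(-4.000, 6.000, 1.000°)
step 3: Δleader=(13.000, -12.000, 6.000°), disengaged; cmd=(0,0,0) → follower holds at (-4.000, 6.000, 1.000°)
step 4: Δleader=(-3.000, 6.000, -35.000°), disengaged; cmd=(0,0,0) → follower holds at (-4.000, 6.000, 1.000°)
step 5: Δleader=(21.000, 23.000, -26.000°), engaged; cmd=(65.000, 33.500, -52.000°) → follower=(61.000, 39.500, -51.000°)
step 6: Δleader=(10.000, -13.000, -21.000°), disengaged; cmd=(0,0,0) → follower holds at (61.000, 39.500, -51.000°)
step 7: Δleader=(-15.000, -10.000, 35.000°), engaged; cmd=(-43.000, -16.000, 70.000°) → follower=(18.000, 23.500, 19.000°)


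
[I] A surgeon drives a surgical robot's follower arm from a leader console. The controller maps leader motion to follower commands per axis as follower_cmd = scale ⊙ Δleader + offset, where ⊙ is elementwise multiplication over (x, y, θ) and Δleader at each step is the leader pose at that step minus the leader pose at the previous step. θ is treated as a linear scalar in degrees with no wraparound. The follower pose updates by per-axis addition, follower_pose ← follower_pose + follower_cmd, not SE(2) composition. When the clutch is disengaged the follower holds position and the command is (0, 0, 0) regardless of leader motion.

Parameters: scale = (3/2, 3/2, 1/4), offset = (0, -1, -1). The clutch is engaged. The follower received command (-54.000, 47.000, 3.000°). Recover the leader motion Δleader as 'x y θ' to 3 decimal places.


axis x: (-54.000 − 0) / (3/2) = -36.000
axis y: (47.000 − -1) / (3/2) = 32.000
axis θ: (3.000 − -1) / (1/4) = 16.000

-36.000 32.000 16.000


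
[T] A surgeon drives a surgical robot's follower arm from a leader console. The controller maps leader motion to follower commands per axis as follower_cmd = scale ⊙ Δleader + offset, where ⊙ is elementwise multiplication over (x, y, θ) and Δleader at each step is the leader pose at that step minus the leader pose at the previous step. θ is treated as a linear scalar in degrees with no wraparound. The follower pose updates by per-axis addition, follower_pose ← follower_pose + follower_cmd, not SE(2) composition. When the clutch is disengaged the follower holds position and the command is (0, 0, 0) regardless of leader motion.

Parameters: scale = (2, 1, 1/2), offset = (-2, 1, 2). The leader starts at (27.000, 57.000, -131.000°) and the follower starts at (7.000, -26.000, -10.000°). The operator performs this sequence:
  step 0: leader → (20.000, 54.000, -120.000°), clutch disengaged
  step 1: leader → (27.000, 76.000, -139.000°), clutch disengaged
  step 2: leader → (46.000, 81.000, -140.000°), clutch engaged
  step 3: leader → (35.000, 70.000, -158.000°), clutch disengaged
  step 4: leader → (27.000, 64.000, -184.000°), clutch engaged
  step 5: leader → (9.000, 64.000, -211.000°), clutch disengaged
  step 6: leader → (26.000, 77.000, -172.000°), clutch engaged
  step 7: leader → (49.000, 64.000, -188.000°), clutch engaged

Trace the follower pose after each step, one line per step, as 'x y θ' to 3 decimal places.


step 0: Δleader=(-7.000, -3.000, 11.000°), disengaged; cmd=(0,0,0) → follower holds at (7.000, -26.000, -10.000°)
step 1: Δleader=(7.000, 22.000, -19.000°), disengaged; cmd=(0,0,0) → follower holds at (7.000, -26.000, -10.000°)
step 2: Δleader=(19.000, 5.000, -1.000°), engaged; cmd=(36.000, 6.000, 1.500°) → follower=(43.000, -20.000, -8.500°)
step 3: Δleader=(-11.000, -11.000, -18.000°), disengaged; cmd=(0,0,0) → follower holds at (43.000, -20.000, -8.500°)
step 4: Δleader=(-8.000, -6.000, -26.000°), engaged; cmd=(-18.000, -5.000, -11.000°) → follower=(25.000, -25.000, -19.500°)
step 5: Δleader=(-18.000, 0.000, -27.000°), disengaged; cmd=(0,0,0) → follower holds at (25.000, -25.000, -19.500°)
step 6: Δleader=(17.000, 13.000, 39.000°), engaged; cmd=(32.000, 14.000, 21.500°) → follower=(57.000, -11.000, 2.000°)
step 7: Δleader=(23.000, -13.000, -16.000°), engaged; cmd=(44.000, -12.000, -6.000°) → follower=(101.000, -23.000, -4.000°)

7.000 -26.000 -10.000
7.000 -26.000 -10.000
43.000 -20.000 -8.500
43.000 -20.000 -8.500
25.000 -25.000 -19.500
25.000 -25.000 -19.500
57.000 -11.000 2.000
101.000 -23.000 -4.000


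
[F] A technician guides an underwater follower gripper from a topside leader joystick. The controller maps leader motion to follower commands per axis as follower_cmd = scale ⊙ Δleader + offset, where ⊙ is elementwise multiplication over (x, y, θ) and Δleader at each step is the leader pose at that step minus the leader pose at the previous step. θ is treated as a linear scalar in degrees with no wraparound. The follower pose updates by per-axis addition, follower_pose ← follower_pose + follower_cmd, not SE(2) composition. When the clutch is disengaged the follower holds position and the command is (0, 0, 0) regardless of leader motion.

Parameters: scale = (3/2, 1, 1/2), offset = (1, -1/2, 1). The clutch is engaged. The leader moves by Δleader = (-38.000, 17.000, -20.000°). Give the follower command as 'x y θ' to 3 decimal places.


-56.000 16.500 -9.000

axis x: 3/2·-38.000 + 1 = -56.000
axis y: 1·17.000 + -1/2 = 16.500
axis θ: 1/2·-20.000 + 1 = -9.000


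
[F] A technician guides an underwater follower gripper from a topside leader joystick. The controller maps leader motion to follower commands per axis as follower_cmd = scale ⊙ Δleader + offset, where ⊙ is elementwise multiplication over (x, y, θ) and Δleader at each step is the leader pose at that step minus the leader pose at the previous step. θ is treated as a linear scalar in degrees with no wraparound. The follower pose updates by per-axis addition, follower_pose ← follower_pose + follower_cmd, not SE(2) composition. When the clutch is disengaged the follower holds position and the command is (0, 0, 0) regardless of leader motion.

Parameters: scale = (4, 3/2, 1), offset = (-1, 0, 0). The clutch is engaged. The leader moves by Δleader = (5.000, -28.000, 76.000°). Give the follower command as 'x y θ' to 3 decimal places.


19.000 -42.000 76.000

axis x: 4·5.000 + -1 = 19.000
axis y: 3/2·-28.000 + 0 = -42.000
axis θ: 1·76.000 + 0 = 76.000


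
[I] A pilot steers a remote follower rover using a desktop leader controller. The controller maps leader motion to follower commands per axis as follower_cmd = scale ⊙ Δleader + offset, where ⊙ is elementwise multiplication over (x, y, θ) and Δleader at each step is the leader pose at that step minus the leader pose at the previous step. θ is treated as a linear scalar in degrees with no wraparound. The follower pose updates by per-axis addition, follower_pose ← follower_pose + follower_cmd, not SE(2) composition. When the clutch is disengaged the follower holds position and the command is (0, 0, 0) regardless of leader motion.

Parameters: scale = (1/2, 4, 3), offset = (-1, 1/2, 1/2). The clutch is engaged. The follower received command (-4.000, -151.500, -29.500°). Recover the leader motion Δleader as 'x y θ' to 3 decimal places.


-6.000 -38.000 -10.000

axis x: (-4.000 − -1) / (1/2) = -6.000
axis y: (-151.500 − 1/2) / (4) = -38.000
axis θ: (-29.500 − 1/2) / (3) = -10.000


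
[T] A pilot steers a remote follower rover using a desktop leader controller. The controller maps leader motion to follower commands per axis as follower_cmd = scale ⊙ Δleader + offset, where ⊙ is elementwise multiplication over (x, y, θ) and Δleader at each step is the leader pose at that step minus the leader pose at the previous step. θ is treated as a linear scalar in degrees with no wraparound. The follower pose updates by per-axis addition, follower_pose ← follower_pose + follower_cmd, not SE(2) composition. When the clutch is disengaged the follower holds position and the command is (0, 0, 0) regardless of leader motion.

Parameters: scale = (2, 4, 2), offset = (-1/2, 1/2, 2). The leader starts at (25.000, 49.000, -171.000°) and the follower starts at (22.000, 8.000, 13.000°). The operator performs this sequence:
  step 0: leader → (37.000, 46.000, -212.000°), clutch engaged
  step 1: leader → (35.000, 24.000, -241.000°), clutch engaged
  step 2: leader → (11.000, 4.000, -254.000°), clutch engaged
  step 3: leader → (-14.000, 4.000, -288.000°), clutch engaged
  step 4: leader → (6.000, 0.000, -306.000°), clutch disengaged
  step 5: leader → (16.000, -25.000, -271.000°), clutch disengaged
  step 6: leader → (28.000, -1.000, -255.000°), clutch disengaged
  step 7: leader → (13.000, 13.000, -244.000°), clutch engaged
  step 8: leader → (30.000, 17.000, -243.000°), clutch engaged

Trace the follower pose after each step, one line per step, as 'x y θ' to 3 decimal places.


step 0: Δleader=(12.000, -3.000, -41.000°), engaged; cmd=(23.500, -11.500, -80.000°) → follower=(45.500, -3.500, -67.000°)
step 1: Δleader=(-2.000, -22.000, -29.000°), engaged; cmd=(-4.500, -87.500, -56.000°) → follower=(41.000, -91.000, -123.000°)
step 2: Δleader=(-24.000, -20.000, -13.000°), engaged; cmd=(-48.500, -79.500, -24.000°) → follower=(-7.500, -170.500, -147.000°)
step 3: Δleader=(-25.000, 0.000, -34.000°), engaged; cmd=(-50.500, 0.500, -66.000°) → follower=(-58.000, -170.000, -213.000°)
step 4: Δleader=(20.000, -4.000, -18.000°), disengaged; cmd=(0,0,0) → follower holds at (-58.000, -170.000, -213.000°)
step 5: Δleader=(10.000, -25.000, 35.000°), disengaged; cmd=(0,0,0) → follower holds at (-58.000, -170.000, -213.000°)
step 6: Δleader=(12.000, 24.000, 16.000°), disengaged; cmd=(0,0,0) → follower holds at (-58.000, -170.000, -213.000°)
step 7: Δleader=(-15.000, 14.000, 11.000°), engaged; cmd=(-30.500, 56.500, 24.000°) → follower=(-88.500, -113.500, -189.000°)
step 8: Δleader=(17.000, 4.000, 1.000°), engaged; cmd=(33.500, 16.500, 4.000°) → follower=(-55.000, -97.000, -185.000°)

45.500 -3.500 -67.000
41.000 -91.000 -123.000
-7.500 -170.500 -147.000
-58.000 -170.000 -213.000
-58.000 -170.000 -213.000
-58.000 -170.000 -213.000
-58.000 -170.000 -213.000
-88.500 -113.500 -189.000
-55.000 -97.000 -185.000


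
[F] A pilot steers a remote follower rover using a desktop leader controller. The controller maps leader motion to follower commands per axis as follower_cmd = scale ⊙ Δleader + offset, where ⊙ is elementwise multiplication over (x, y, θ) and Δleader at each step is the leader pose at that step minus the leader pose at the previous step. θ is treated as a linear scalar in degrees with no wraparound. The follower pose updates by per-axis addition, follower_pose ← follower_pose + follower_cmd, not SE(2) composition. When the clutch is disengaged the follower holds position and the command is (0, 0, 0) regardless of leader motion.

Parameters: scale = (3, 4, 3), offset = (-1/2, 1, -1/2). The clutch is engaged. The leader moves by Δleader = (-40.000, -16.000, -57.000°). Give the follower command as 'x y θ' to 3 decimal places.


-120.500 -63.000 -171.500

axis x: 3·-40.000 + -1/2 = -120.500
axis y: 4·-16.000 + 1 = -63.000
axis θ: 3·-57.000 + -1/2 = -171.500


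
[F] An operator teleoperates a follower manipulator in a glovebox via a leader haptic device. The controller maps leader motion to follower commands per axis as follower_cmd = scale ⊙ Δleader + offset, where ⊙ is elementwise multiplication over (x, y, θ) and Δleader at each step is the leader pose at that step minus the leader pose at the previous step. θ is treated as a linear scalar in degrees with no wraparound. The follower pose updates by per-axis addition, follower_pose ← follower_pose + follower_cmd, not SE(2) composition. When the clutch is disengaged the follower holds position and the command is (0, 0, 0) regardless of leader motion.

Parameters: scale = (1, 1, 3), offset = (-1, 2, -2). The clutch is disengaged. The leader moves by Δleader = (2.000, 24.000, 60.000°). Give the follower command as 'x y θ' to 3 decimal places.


clutch disengaged → follower holds; cmd = (0, 0, 0)

0.000 0.000 0.000


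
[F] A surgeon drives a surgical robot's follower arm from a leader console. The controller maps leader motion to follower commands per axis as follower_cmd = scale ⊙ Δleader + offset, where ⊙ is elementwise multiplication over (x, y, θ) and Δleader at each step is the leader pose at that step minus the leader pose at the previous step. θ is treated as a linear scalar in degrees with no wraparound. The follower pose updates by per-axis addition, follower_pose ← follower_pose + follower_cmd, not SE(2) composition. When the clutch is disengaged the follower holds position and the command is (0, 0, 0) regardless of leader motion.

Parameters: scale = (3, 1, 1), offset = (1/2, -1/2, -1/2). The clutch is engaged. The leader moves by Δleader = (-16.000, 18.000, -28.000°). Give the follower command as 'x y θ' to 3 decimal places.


-47.500 17.500 -28.500

axis x: 3·-16.000 + 1/2 = -47.500
axis y: 1·18.000 + -1/2 = 17.500
axis θ: 1·-28.000 + -1/2 = -28.500


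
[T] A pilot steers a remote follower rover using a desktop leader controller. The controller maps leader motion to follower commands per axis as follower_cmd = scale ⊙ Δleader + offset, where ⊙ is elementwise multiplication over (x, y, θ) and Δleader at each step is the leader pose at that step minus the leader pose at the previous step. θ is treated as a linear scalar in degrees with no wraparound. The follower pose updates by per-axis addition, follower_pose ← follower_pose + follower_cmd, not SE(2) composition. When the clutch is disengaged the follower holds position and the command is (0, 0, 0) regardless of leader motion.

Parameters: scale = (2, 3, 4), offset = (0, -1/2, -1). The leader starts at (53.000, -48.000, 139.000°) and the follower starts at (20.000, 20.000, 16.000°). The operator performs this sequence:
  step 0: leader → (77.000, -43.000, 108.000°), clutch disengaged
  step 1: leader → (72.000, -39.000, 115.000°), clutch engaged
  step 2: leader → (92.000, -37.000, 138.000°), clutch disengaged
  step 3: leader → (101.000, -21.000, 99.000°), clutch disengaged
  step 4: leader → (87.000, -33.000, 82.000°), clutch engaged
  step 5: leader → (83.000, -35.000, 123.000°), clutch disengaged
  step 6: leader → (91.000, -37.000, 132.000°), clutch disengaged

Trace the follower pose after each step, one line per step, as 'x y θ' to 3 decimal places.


20.000 20.000 16.000
10.000 31.500 43.000
10.000 31.500 43.000
10.000 31.500 43.000
-18.000 -5.000 -26.000
-18.000 -5.000 -26.000
-18.000 -5.000 -26.000

step 0: Δleader=(24.000, 5.000, -31.000°), disengaged; cmd=(0,0,0) → follower holds at (20.000, 20.000, 16.000°)
step 1: Δleader=(-5.000, 4.000, 7.000°), engaged; cmd=(-10.000, 11.500, 27.000°) → follower=(10.000, 31.500, 43.000°)
step 2: Δleader=(20.000, 2.000, 23.000°), disengaged; cmd=(0,0,0) → follower holds at (10.000, 31.500, 43.000°)
step 3: Δleader=(9.000, 16.000, -39.000°), disengaged; cmd=(0,0,0) → follower holds at (10.000, 31.500, 43.000°)
step 4: Δleader=(-14.000, -12.000, -17.000°), engaged; cmd=(-28.000, -36.500, -69.000°) → follower=(-18.000, -5.000, -26.000°)
step 5: Δleader=(-4.000, -2.000, 41.000°), disengaged; cmd=(0,0,0) → follower holds at (-18.000, -5.000, -26.000°)
step 6: Δleader=(8.000, -2.000, 9.000°), disengaged; cmd=(0,0,0) → follower holds at (-18.000, -5.000, -26.000°)


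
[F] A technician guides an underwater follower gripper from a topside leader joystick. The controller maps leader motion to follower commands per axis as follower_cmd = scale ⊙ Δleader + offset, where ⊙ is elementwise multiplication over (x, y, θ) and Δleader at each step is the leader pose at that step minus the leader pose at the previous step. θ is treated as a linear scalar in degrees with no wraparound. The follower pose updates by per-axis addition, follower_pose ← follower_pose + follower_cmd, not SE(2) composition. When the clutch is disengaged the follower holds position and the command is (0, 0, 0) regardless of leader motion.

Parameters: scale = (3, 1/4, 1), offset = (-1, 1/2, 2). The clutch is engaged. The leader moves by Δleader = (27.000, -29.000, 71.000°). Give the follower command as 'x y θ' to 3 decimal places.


80.000 -6.750 73.000

axis x: 3·27.000 + -1 = 80.000
axis y: 1/4·-29.000 + 1/2 = -6.750
axis θ: 1·71.000 + 2 = 73.000


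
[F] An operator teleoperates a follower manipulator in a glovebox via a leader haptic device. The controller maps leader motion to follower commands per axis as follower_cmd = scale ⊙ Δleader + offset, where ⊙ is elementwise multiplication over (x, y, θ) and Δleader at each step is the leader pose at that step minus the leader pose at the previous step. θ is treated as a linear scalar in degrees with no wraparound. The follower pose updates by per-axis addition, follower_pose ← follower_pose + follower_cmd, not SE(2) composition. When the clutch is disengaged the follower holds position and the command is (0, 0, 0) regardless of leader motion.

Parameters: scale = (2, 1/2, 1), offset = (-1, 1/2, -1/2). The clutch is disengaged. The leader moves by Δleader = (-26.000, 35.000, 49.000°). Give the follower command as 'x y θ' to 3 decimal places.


0.000 0.000 0.000

clutch disengaged → follower holds; cmd = (0, 0, 0)


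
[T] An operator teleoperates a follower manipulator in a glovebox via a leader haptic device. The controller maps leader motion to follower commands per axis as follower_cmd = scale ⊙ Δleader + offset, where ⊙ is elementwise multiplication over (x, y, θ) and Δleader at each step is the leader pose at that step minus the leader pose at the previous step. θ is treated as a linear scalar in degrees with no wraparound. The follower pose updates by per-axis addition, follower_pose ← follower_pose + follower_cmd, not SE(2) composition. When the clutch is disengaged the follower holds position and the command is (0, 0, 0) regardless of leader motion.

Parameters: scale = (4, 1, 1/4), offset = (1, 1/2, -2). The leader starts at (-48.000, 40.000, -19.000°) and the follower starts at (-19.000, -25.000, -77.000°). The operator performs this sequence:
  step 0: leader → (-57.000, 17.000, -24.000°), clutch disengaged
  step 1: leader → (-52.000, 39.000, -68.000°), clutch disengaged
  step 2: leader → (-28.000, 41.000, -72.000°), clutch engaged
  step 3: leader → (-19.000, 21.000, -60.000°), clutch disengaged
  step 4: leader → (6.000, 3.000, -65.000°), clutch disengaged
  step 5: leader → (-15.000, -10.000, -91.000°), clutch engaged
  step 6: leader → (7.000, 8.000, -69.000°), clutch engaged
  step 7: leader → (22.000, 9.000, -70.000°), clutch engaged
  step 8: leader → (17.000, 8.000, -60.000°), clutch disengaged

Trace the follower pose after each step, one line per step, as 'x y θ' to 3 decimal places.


-19.000 -25.000 -77.000
-19.000 -25.000 -77.000
78.000 -22.500 -80.000
78.000 -22.500 -80.000
78.000 -22.500 -80.000
-5.000 -35.000 -88.500
84.000 -16.500 -85.000
145.000 -15.000 -87.250
145.000 -15.000 -87.250

step 0: Δleader=(-9.000, -23.000, -5.000°), disengaged; cmd=(0,0,0) → follower holds at (-19.000, -25.000, -77.000°)
step 1: Δleader=(5.000, 22.000, -44.000°), disengaged; cmd=(0,0,0) → follower holds at (-19.000, -25.000, -77.000°)
step 2: Δleader=(24.000, 2.000, -4.000°), engaged; cmd=(97.000, 2.500, -3.000°) → follower=(78.000, -22.500, -80.000°)
step 3: Δleader=(9.000, -20.000, 12.000°), disengaged; cmd=(0,0,0) → follower holds at (78.000, -22.500, -80.000°)
step 4: Δleader=(25.000, -18.000, -5.000°), disengaged; cmd=(0,0,0) → follower holds at (78.000, -22.500, -80.000°)
step 5: Δleader=(-21.000, -13.000, -26.000°), engaged; cmd=(-83.000, -12.500, -8.500°) → follower=(-5.000, -35.000, -88.500°)
step 6: Δleader=(22.000, 18.000, 22.000°), engaged; cmd=(89.000, 18.500, 3.500°) → follower=(84.000, -16.500, -85.000°)
step 7: Δleader=(15.000, 1.000, -1.000°), engaged; cmd=(61.000, 1.500, -2.250°) → follower=(145.000, -15.000, -87.250°)
step 8: Δleader=(-5.000, -1.000, 10.000°), disengaged; cmd=(0,0,0) → follower holds at (145.000, -15.000, -87.250°)


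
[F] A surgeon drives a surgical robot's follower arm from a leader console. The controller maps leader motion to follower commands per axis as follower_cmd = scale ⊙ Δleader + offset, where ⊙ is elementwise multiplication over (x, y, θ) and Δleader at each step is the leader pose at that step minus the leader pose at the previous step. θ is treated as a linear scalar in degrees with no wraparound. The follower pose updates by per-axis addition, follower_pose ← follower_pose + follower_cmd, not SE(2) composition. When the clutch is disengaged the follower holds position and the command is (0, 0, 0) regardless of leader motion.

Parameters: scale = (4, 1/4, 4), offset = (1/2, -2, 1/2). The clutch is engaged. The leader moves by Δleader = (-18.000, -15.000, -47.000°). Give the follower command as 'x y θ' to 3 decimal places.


axis x: 4·-18.000 + 1/2 = -71.500
axis y: 1/4·-15.000 + -2 = -5.750
axis θ: 4·-47.000 + 1/2 = -187.500

-71.500 -5.750 -187.500


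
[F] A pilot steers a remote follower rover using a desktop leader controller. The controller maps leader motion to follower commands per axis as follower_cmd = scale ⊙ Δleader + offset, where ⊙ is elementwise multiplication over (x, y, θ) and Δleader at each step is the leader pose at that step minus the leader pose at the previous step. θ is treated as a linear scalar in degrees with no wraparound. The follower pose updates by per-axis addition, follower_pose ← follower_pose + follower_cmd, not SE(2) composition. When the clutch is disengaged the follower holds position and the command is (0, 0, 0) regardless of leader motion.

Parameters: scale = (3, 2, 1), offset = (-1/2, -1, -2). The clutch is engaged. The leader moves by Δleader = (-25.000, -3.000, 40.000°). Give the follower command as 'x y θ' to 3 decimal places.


axis x: 3·-25.000 + -1/2 = -75.500
axis y: 2·-3.000 + -1 = -7.000
axis θ: 1·40.000 + -2 = 38.000

-75.500 -7.000 38.000


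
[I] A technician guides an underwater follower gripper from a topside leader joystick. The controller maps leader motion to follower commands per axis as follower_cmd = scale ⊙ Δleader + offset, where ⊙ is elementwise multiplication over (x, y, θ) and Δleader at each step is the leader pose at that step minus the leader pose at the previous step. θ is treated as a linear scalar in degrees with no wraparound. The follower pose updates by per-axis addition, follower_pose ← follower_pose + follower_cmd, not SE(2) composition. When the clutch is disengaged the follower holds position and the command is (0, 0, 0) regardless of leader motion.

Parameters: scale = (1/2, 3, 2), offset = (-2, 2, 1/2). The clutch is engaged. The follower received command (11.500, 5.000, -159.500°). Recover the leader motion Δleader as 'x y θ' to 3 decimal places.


axis x: (11.500 − -2) / (1/2) = 27.000
axis y: (5.000 − 2) / (3) = 1.000
axis θ: (-159.500 − 1/2) / (2) = -80.000

27.000 1.000 -80.000


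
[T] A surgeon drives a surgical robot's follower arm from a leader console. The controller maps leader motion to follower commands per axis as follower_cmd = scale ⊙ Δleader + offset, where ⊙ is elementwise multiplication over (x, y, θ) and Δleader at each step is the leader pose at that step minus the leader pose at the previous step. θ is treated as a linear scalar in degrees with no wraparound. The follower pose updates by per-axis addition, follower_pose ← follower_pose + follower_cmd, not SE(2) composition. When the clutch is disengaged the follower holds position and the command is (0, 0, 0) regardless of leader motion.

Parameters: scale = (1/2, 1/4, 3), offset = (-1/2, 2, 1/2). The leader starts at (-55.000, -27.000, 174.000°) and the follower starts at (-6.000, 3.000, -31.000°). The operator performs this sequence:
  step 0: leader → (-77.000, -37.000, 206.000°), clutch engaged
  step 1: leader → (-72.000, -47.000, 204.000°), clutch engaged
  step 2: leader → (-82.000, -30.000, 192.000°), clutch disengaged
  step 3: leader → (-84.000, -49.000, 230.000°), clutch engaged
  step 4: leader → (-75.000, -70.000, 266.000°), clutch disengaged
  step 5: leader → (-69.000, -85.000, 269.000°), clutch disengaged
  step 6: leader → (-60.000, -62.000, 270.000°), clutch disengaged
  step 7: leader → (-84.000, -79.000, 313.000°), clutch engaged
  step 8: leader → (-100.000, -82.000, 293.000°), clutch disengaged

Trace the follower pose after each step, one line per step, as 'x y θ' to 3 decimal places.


step 0: Δleader=(-22.000, -10.000, 32.000°), engaged; cmd=(-11.500, -0.500, 96.500°) → follower=(-17.500, 2.500, 65.500°)
step 1: Δleader=(5.000, -10.000, -2.000°), engaged; cmd=(2.000, -0.500, -5.500°) → follower=(-15.500, 2.000, 60.000°)
step 2: Δleader=(-10.000, 17.000, -12.000°), disengaged; cmd=(0,0,0) → follower holds at (-15.500, 2.000, 60.000°)
step 3: Δleader=(-2.000, -19.000, 38.000°), engaged; cmd=(-1.500, -2.750, 114.500°) → follower=(-17.000, -0.750, 174.500°)
step 4: Δleader=(9.000, -21.000, 36.000°), disengaged; cmd=(0,0,0) → follower holds at (-17.000, -0.750, 174.500°)
step 5: Δleader=(6.000, -15.000, 3.000°), disengaged; cmd=(0,0,0) → follower holds at (-17.000, -0.750, 174.500°)
step 6: Δleader=(9.000, 23.000, 1.000°), disengaged; cmd=(0,0,0) → follower holds at (-17.000, -0.750, 174.500°)
step 7: Δleader=(-24.000, -17.000, 43.000°), engaged; cmd=(-12.500, -2.250, 129.500°) → follower=(-29.500, -3.000, 304.000°)
step 8: Δleader=(-16.000, -3.000, -20.000°), disengaged; cmd=(0,0,0) → follower holds at (-29.500, -3.000, 304.000°)

-17.500 2.500 65.500
-15.500 2.000 60.000
-15.500 2.000 60.000
-17.000 -0.750 174.500
-17.000 -0.750 174.500
-17.000 -0.750 174.500
-17.000 -0.750 174.500
-29.500 -3.000 304.000
-29.500 -3.000 304.000


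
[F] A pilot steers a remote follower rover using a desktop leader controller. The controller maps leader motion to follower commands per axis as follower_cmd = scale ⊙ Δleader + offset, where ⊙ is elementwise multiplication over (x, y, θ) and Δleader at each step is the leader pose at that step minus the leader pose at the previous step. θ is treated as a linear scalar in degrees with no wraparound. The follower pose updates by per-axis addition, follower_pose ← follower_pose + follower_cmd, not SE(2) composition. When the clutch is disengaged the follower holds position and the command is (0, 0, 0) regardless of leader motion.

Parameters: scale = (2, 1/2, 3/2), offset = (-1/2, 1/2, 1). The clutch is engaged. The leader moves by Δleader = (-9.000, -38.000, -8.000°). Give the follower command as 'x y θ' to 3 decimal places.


axis x: 2·-9.000 + -1/2 = -18.500
axis y: 1/2·-38.000 + 1/2 = -18.500
axis θ: 3/2·-8.000 + 1 = -11.000

-18.500 -18.500 -11.000


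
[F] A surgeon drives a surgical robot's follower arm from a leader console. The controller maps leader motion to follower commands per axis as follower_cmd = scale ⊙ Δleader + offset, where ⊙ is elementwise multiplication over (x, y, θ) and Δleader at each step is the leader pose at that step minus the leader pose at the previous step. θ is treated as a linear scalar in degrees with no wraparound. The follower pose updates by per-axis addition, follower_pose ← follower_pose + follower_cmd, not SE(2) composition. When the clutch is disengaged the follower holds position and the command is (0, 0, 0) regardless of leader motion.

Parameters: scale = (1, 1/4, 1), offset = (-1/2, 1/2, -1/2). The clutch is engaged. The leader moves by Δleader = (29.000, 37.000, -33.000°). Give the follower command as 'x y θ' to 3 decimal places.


axis x: 1·29.000 + -1/2 = 28.500
axis y: 1/4·37.000 + 1/2 = 9.750
axis θ: 1·-33.000 + -1/2 = -33.500

28.500 9.750 -33.500
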